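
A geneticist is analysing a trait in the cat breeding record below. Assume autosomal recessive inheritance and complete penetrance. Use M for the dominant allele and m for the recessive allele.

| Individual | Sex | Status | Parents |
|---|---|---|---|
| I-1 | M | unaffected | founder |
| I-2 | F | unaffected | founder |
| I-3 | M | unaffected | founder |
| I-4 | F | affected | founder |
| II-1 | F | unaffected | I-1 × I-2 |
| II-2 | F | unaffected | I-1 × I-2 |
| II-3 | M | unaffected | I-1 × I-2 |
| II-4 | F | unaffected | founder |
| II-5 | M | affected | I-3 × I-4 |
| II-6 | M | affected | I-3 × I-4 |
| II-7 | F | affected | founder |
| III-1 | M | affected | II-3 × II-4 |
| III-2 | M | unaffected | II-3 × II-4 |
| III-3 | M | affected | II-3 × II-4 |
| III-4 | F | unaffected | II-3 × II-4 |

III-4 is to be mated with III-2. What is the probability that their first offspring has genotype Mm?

4/9

II-3 is unaffected so carries M and passed m to III-1 (mm), so II-3 is Mm.
II-4 is unaffected so carries M and passed m to III-1 (mm), so II-4 is Mm.
III-4 is an unaffected offspring of II-3 (Mm) × II-4 (Mm), whose cross gives 1/4 MM : 1/2 Mm : 1/4 mm; conditioning on being unaffected, III-4 is MM with probability 1/3, Mm with probability 2/3.
III-2 is an unaffected offspring of II-3 (Mm) × II-4 (Mm), whose cross gives 1/4 MM : 1/2 Mm : 1/4 mm; conditioning on being unaffected, III-2 is MM with probability 1/3, Mm with probability 2/3.
Summing over parental genotype combinations, P(offspring has genotype Mm) = 2/9·1/2 + 2/9·1/2 + 4/9·1/2 = 4/9.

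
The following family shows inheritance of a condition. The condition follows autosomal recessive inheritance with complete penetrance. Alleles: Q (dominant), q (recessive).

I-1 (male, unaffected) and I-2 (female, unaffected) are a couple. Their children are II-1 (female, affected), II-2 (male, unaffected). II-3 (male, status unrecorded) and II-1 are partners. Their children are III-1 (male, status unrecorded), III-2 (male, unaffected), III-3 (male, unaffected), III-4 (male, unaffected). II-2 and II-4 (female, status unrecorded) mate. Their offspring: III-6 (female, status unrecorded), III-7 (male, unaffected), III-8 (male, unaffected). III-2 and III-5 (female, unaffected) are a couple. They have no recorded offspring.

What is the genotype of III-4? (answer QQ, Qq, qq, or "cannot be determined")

Qq

From phenotype alone, III-4 is QQ or Qq.
III-4 is unaffected so carries Q and received q from II-1 (qq), so III-4 is Qq.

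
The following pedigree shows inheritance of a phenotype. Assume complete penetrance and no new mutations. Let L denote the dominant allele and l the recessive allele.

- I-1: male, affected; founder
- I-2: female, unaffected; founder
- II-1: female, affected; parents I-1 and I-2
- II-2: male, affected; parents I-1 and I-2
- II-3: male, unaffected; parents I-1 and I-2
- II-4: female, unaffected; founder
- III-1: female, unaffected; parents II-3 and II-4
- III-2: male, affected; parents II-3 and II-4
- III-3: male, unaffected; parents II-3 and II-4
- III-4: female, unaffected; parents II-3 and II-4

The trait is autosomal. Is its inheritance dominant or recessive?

recessive

II-3 and II-4 are both unaffected yet have an affected child III-2. Under dominance, an affected child requires at least one affected parent, so the trait cannot be dominant.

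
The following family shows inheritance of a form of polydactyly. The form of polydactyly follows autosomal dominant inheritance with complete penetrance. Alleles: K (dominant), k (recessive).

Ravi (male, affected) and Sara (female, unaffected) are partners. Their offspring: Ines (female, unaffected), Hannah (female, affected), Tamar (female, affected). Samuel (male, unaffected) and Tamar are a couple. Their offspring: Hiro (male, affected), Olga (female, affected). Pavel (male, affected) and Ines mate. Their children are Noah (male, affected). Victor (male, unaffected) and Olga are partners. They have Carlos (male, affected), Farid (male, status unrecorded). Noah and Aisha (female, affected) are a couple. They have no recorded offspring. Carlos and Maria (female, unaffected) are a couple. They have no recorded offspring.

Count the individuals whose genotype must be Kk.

Obligate heterozygotes: Ravi is affected so carries K and passed k to Ines (kk), so Ravi is Kk; Hannah is affected so carries K and received k from Sara (kk), so Hannah is Kk; Tamar is affected so carries K and received k from Sara (kk), so Tamar is Kk; Hiro is affected so carries K and received k from Samuel (kk), so Hiro is Kk; Olga is affected so carries K and received k from Samuel (kk), so Olga is Kk; Noah is affected so carries K and received k from Ines (kk), so Noah is Kk; Carlos is affected so carries K and received k from Victor (kk), so Carlos is Kk.
Every other individual is either homozygous by phenotype or has at least one consistent homozygous assignment, so the count is 7.

7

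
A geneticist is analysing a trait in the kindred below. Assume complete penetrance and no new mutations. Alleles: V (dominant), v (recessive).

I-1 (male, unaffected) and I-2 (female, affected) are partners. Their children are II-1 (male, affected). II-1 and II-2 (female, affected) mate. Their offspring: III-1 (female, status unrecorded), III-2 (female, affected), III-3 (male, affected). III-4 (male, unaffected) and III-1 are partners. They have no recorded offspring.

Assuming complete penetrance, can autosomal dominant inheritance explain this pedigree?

A consistent assignment under autosomal dominant exists: I-1 vv, I-2 VV, II-1 Vv, II-2 VV, III-1 VV, III-2 VV, III-3 VV, III-4 vv.
In this assignment every recorded phenotype matches its genotype and every non-founder's genotype is obtainable from its parents' genotypes, so the pedigree is consistent.

Yes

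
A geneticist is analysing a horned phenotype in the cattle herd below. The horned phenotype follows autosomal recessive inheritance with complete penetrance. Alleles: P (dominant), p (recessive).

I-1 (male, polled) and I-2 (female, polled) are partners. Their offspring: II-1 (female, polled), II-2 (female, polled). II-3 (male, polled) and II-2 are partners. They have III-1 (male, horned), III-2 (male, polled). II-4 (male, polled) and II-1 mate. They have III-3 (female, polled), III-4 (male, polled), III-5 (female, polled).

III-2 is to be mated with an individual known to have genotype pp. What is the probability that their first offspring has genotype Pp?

II-3 is polled so carries P and passed p to III-1 (pp), so II-3 is Pp.
II-2 is polled so carries P and passed p to III-1 (pp), so II-2 is Pp.
III-2 is a polled offspring of II-3 (Pp) × II-2 (Pp), whose cross gives 1/4 PP : 1/2 Pp : 1/4 pp; conditioning on being polled, III-2 is PP with probability 1/3, Pp with probability 2/3.
Summing over parental genotype combinations, P(offspring has genotype Pp) = 1/3·1 + 2/3·1/2 = 2/3.

2/3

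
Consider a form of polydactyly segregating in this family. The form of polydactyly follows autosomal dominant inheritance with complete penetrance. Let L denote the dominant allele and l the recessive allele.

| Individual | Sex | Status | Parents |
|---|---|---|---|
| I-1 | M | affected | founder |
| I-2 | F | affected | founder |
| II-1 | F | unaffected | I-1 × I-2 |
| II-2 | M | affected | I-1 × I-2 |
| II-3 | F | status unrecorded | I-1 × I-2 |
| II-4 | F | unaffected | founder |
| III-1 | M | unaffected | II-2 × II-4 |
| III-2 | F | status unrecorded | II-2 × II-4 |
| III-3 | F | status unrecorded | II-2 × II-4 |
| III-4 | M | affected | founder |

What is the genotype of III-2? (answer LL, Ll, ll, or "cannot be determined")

III-2's phenotype is unrecorded, and no parent or child forces a single allele at both positions; consistent genotype assignments exist with III-2 as Ll or ll.

cannot be determined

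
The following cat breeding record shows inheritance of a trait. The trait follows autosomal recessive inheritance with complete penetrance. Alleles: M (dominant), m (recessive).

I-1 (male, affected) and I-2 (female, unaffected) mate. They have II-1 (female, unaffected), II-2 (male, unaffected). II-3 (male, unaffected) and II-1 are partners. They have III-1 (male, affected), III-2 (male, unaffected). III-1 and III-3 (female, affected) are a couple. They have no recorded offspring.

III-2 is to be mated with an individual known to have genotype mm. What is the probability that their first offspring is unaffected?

II-3 is unaffected so carries M and passed m to III-1 (mm), so II-3 is Mm.
II-1 is unaffected so carries M and received m from I-1 (mm), so II-1 is Mm.
III-2 is an unaffected offspring of II-3 (Mm) × II-1 (Mm), whose cross gives 1/4 MM : 1/2 Mm : 1/4 mm; conditioning on being unaffected, III-2 is MM with probability 1/3, Mm with probability 2/3.
Summing over parental genotype combinations, P(offspring is unaffected) = 1/3·1 + 2/3·1/2 = 2/3.

2/3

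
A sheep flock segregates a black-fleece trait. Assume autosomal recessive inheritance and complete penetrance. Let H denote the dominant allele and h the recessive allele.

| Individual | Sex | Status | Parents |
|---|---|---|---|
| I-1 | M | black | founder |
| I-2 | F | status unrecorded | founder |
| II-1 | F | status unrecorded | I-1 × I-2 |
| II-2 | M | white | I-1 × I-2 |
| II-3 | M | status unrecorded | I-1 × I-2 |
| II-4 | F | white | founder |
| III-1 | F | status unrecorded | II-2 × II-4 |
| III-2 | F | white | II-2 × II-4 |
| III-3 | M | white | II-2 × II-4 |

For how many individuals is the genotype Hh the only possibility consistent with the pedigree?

1

Obligate heterozygotes: II-2 is white so carries H and received h from I-1 (hh), so II-2 is Hh.
Every other individual is either homozygous by phenotype or has at least one consistent homozygous assignment, so the count is 1.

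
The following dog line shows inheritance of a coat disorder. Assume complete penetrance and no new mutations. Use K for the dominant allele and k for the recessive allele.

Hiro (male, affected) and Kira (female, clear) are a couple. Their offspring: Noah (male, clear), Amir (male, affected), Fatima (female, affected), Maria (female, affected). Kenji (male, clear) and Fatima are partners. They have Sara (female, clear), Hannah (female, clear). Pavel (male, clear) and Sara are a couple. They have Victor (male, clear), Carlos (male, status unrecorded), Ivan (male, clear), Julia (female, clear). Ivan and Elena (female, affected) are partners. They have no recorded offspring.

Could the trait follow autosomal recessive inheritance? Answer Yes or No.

A consistent assignment under autosomal recessive exists: Hiro kk, Kira Kk, Noah Kk, Amir kk, Fatima kk, Maria kk, Kenji KK, Sara Kk, Hannah Kk, Pavel KK, Victor KK, Carlos KK, Ivan KK, Julia KK, Elena kk.
In this assignment every recorded phenotype matches its genotype and every non-founder's genotype is obtainable from its parents' genotypes, so the pedigree is consistent.

Yes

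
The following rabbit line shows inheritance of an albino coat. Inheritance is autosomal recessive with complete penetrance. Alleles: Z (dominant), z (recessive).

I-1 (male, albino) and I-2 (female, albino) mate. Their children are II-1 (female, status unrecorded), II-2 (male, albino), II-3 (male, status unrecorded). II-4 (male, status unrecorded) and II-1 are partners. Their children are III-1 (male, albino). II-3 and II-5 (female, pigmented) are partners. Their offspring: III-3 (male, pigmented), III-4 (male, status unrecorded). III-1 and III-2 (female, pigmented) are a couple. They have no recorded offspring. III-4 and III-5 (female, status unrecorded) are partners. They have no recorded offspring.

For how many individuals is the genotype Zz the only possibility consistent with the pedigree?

1

Obligate heterozygotes: III-3 is pigmented so carries Z and received z from II-3 (zz), so III-3 is Zz.
Every other individual is either homozygous by phenotype or has at least one consistent homozygous assignment, so the count is 1.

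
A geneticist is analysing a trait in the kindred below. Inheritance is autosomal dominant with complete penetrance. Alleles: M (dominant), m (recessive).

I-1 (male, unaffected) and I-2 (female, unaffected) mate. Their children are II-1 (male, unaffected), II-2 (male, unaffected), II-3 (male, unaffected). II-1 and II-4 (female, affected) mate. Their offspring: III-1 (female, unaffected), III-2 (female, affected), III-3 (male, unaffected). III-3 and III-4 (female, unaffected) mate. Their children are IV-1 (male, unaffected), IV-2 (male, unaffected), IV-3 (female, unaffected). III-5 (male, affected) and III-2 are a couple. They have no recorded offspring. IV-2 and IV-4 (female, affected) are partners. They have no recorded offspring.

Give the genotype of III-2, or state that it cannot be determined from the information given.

From phenotype alone, III-2 is MM or Mm.
III-2 is affected so carries M and received m from II-1 (mm), so III-2 is Mm.

Mm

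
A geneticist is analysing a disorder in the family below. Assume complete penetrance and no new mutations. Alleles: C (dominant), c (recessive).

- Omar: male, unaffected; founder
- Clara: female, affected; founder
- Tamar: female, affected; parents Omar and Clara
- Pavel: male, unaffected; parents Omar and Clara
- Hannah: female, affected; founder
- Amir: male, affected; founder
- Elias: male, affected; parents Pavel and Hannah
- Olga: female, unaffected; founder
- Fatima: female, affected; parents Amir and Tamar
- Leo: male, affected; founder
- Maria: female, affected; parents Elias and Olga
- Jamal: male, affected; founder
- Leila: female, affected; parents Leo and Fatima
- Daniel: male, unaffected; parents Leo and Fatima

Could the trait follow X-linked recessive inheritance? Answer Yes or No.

Under X-linked recessive, Tamar (affected, female) cannot arise from Omar (unaffected) × Clara (affected).

No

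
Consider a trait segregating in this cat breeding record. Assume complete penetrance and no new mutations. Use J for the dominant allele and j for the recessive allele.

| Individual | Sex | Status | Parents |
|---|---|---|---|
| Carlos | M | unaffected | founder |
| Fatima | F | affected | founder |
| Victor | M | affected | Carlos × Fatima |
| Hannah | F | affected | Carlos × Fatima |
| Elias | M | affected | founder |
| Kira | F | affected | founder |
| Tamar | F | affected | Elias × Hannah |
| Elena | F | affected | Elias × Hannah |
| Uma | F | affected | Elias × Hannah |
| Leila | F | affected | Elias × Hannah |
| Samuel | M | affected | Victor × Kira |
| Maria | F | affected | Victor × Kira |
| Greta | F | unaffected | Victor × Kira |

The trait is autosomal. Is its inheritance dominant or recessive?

dominant

Victor and Kira are both affected yet have an unaffected child Greta. Under a recessive model two affected parents are homozygous and every child would be affected, so the trait cannot be recessive.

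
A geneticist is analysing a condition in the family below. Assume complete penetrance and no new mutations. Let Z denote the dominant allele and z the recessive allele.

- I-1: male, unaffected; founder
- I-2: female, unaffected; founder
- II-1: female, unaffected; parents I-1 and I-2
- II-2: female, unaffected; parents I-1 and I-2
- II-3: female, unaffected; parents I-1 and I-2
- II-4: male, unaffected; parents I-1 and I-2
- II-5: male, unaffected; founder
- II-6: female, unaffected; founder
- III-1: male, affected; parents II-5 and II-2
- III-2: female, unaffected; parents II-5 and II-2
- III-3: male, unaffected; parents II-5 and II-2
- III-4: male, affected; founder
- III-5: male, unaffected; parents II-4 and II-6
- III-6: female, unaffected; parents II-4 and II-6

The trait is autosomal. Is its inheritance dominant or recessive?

II-5 and II-2 are both unaffected yet have an affected child III-1. Under dominance, an affected child requires at least one affected parent, so the trait cannot be dominant.

recessive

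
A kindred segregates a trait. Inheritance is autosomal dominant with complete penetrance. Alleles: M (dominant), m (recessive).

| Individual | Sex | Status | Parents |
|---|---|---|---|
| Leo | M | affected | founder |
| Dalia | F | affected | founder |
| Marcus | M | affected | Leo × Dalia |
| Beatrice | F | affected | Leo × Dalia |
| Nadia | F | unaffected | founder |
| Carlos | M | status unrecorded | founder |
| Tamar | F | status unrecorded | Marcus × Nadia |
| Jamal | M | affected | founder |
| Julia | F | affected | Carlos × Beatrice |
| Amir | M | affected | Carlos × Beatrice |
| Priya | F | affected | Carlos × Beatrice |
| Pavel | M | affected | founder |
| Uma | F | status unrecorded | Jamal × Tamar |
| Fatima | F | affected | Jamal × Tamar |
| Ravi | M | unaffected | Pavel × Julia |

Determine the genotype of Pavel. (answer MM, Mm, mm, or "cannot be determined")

From phenotype alone, Pavel is MM or Mm.
Pavel is affected so carries M and passed m to Ravi (mm), so Pavel is Mm.

Mm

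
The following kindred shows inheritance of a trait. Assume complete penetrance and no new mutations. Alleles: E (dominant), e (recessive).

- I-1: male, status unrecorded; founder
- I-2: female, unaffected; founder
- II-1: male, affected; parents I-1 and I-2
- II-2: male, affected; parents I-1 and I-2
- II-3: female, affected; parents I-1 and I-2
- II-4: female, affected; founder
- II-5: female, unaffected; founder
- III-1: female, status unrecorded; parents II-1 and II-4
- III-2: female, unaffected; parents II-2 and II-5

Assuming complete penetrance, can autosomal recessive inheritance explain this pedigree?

A consistent assignment under autosomal recessive exists: I-1 Ee, I-2 Ee, II-1 ee, II-2 ee, II-3 ee, II-4 ee, II-5 EE, III-1 ee, III-2 Ee.
In this assignment every recorded phenotype matches its genotype and every non-founder's genotype is obtainable from its parents' genotypes, so the pedigree is consistent.

Yes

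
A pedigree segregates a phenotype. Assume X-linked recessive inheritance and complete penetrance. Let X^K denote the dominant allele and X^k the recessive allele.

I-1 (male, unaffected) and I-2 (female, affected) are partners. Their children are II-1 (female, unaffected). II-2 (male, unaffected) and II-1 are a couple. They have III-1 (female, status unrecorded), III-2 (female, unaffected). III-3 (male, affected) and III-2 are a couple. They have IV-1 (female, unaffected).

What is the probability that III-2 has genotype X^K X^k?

II-2 is unaffected, so II-2 is X^K Y.
II-1 is unaffected so carries K and received k from I-2 (X^k X^k), so II-1 is X^K X^k.
Their cross gives offspring ratios 1/2 X^K X^K : 1/2 X^K X^k. Conditioning on III-2 being unaffected, P(X^K X^k) = 1/2 / 1 = 1/2 before taking III-2's own offspring into account.
III-3 is affected, so III-3 is X^k Y.
Now use III-2's offspring. Probability of each recorded status — unaffected daughter IV-1: 1/2 if III-2 is X^K X^k, 1 if X^K X^K.
Bayes: P(X^K X^k) = 1/2·1/2 / (1/2·1/2 + 1/2·1) = 1/3.

1/3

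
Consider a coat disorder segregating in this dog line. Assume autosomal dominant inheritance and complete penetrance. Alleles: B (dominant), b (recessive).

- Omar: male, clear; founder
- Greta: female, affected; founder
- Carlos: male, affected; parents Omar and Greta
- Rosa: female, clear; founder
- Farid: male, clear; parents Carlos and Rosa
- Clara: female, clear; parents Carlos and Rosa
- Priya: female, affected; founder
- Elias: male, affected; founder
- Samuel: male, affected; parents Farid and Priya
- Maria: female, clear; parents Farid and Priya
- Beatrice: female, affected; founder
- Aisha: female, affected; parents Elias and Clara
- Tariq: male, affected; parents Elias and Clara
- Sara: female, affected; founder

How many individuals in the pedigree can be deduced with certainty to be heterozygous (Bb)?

5

Obligate heterozygotes: Carlos is affected so carries B and received b from Omar (bb), so Carlos is Bb; Priya is affected so carries B and passed b to Maria (bb), so Priya is Bb; Samuel is affected so carries B and received b from Farid (bb), so Samuel is Bb; Aisha is affected so carries B and received b from Clara (bb), so Aisha is Bb; Tariq is affected so carries B and received b from Clara (bb), so Tariq is Bb.
Every other individual is either homozygous by phenotype or has at least one consistent homozygous assignment, so the count is 5.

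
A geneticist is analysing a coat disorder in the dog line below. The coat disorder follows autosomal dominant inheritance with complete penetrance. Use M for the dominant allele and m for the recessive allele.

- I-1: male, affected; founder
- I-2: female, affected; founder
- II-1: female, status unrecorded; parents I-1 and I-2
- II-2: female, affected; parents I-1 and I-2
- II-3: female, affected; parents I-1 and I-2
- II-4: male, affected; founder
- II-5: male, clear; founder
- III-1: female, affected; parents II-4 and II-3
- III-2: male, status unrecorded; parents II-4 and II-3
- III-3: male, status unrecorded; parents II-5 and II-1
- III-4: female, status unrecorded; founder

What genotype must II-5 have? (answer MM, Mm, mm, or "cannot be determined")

II-5 is clear, so II-5 is mm.

mm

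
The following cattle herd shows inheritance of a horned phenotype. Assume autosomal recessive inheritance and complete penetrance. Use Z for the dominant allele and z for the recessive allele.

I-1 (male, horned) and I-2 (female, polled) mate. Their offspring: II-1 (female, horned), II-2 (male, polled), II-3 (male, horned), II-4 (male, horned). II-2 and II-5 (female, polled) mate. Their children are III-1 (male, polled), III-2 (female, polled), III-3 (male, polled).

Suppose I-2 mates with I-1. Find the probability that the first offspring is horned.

I-2 is polled so carries Z and passed z to II-1 (zz), so I-2 is Zz.
I-1 is horned, so I-1 is zz.
The cross gives 1/2 Zz : 1/2 zz, so P(offspring is horned) = 1/2.

1/2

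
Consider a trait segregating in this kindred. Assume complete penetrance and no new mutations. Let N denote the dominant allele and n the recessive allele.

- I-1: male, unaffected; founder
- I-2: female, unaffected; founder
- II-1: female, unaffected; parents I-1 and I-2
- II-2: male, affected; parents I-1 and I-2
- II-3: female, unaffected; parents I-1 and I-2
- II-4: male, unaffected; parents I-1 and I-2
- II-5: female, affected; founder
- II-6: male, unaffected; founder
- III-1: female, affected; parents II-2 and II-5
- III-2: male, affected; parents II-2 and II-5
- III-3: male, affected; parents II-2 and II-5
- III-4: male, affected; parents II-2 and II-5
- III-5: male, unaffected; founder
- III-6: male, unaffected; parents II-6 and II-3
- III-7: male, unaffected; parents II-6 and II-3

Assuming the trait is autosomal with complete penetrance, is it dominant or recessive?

recessive

I-1 and I-2 are both unaffected yet have an affected child II-2. Under dominance, an affected child requires at least one affected parent, so the trait cannot be dominant.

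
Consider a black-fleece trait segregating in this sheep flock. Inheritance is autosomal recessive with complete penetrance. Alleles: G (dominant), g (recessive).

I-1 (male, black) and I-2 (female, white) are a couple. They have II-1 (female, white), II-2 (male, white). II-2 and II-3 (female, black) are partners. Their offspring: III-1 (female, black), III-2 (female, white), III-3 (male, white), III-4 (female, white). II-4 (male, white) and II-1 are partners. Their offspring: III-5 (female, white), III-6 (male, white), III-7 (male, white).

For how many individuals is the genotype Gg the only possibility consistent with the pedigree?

5

Obligate heterozygotes: II-1 is white so carries G and received g from I-1 (gg), so II-1 is Gg; II-2 is white so carries G and received g from I-1 (gg), so II-2 is Gg; III-2 is white so carries G and received g from II-3 (gg), so III-2 is Gg; III-3 is white so carries G and received g from II-3 (gg), so III-3 is Gg; III-4 is white so carries G and received g from II-3 (gg), so III-4 is Gg.
Every other individual is either homozygous by phenotype or has at least one consistent homozygous assignment, so the count is 5.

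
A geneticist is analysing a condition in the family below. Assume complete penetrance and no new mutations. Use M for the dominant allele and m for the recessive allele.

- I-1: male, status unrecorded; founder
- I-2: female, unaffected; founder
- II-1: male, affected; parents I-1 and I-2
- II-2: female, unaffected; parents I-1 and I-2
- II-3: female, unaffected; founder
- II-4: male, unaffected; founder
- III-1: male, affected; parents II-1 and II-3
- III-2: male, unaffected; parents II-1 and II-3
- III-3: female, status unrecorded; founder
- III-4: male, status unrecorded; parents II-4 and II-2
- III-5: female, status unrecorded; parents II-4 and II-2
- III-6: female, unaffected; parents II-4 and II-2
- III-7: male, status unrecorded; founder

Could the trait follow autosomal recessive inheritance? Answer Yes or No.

A consistent assignment under autosomal recessive exists: I-1 Mm, I-2 Mm, II-1 mm, II-2 MM, II-3 Mm, II-4 MM, III-1 mm, III-2 Mm, III-3 MM, III-4 MM, III-5 MM, III-6 MM, III-7 MM.
In this assignment every recorded phenotype matches its genotype and every non-founder's genotype is obtainable from its parents' genotypes, so the pedigree is consistent.

Yes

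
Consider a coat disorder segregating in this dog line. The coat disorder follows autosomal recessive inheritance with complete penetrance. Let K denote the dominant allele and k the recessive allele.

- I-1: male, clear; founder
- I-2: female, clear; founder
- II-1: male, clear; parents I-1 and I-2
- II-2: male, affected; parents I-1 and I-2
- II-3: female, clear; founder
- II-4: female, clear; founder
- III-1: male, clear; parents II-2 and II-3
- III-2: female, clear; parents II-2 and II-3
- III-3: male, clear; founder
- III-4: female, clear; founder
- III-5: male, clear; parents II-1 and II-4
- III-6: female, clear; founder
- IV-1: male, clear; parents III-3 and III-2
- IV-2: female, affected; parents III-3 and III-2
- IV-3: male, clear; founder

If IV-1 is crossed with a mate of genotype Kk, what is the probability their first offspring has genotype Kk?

1/2

III-3 is clear so carries K and passed k to IV-2 (kk), so III-3 is Kk.
III-2 is clear so carries K and received k from II-2 (kk), so III-2 is Kk.
IV-1 is a clear offspring of III-3 (Kk) × III-2 (Kk), whose cross gives 1/4 KK : 1/2 Kk : 1/4 kk; conditioning on being clear, IV-1 is KK with probability 1/3, Kk with probability 2/3.
Summing over parental genotype combinations, P(offspring has genotype Kk) = 1/3·1/2 + 2/3·1/2 = 1/2.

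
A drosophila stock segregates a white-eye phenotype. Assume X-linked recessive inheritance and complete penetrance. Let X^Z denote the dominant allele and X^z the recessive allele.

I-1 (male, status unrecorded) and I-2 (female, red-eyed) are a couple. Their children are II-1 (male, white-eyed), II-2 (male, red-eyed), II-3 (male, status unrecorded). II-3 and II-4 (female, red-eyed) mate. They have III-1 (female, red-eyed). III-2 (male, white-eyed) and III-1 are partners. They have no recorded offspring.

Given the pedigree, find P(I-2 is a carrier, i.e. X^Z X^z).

I-2 is red-eyed so carries Z and passed z to II-1 (X^z Y), so I-2 is X^Z X^z, giving P(X^Z X^z) = 1.

1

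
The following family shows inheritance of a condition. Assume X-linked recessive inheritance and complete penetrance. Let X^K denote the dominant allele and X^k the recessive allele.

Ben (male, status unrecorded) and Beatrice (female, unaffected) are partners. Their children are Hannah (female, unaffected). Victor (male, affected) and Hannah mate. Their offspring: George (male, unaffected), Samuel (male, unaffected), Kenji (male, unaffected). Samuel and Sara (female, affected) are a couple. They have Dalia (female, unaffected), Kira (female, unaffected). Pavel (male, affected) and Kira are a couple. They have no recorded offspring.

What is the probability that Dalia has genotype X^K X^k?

1

Dalia is unaffected so carries K and received k from Sara (X^k X^k), so Dalia is X^K X^k, giving P(X^K X^k) = 1.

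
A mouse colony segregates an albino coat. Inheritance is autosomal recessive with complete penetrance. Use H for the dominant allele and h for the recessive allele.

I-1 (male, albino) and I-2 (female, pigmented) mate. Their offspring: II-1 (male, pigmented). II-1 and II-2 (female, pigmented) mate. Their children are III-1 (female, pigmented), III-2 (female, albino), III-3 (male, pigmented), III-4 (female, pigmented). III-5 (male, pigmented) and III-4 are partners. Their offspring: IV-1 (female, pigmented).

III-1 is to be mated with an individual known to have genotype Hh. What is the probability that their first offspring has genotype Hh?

1/2

II-1 is pigmented so carries H and received h from I-1 (hh), so II-1 is Hh.
II-2 is pigmented so carries H and passed h to III-2 (hh), so II-2 is Hh.
III-1 is a pigmented offspring of II-1 (Hh) × II-2 (Hh), whose cross gives 1/4 HH : 1/2 Hh : 1/4 hh; conditioning on being pigmented, III-1 is HH with probability 1/3, Hh with probability 2/3.
Summing over parental genotype combinations, P(offspring has genotype Hh) = 1/3·1/2 + 2/3·1/2 = 1/2.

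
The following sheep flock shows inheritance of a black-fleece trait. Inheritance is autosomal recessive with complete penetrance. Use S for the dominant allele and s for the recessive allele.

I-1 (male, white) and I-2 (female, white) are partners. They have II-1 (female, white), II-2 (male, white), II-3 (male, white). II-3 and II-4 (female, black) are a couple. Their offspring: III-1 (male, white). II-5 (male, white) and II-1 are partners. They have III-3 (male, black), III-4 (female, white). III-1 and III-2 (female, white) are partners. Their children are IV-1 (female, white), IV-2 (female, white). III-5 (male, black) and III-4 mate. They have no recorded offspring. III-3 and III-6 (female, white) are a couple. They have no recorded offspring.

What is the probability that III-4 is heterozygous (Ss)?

II-5 is white so carries S and passed s to III-3 (ss), so II-5 is Ss.
II-1 is white so carries S and passed s to III-3 (ss), so II-1 is Ss.
Their cross gives offspring ratios 1/4 SS : 1/2 Ss : 1/4 ss. Conditioning on III-4 being white, P(Ss) = 1/2 / 3/4 = 2/3.

2/3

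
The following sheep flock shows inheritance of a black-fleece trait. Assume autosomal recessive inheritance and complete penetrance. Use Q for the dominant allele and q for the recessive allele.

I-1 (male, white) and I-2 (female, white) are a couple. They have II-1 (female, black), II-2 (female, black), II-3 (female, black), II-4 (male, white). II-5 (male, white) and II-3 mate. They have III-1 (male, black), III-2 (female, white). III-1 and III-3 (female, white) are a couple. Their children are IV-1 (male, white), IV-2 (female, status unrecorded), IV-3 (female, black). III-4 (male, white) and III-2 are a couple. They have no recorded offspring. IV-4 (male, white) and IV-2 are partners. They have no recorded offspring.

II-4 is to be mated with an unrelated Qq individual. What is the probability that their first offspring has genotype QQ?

I-1 is white so carries Q and passed q to II-1 (qq), so I-1 is Qq.
I-2 is white so carries Q and passed q to II-1 (qq), so I-2 is Qq.
II-4 is a white offspring of I-1 (Qq) × I-2 (Qq), whose cross gives 1/4 QQ : 1/2 Qq : 1/4 qq; conditioning on being white, II-4 is QQ with probability 1/3, Qq with probability 2/3.
Summing over parental genotype combinations, P(offspring has genotype QQ) = 1/3·1/2 + 2/3·1/4 = 1/3.

1/3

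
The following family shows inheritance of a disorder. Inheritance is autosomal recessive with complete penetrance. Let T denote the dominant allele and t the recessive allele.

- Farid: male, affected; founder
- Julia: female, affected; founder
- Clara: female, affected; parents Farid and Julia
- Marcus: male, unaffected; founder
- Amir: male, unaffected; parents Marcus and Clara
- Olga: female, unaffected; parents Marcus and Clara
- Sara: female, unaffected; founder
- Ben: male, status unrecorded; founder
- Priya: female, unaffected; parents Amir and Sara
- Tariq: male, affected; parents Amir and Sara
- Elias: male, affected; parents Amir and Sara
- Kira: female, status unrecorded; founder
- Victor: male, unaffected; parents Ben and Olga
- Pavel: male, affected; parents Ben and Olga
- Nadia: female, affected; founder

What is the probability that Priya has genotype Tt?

Amir is unaffected so carries T and received t from Clara (tt), so Amir is Tt.
Sara is unaffected so carries T and passed t to Tariq (tt), so Sara is Tt.
Their cross gives offspring ratios 1/4 TT : 1/2 Tt : 1/4 tt. Conditioning on Priya being unaffected, P(Tt) = 1/2 / 3/4 = 2/3.

2/3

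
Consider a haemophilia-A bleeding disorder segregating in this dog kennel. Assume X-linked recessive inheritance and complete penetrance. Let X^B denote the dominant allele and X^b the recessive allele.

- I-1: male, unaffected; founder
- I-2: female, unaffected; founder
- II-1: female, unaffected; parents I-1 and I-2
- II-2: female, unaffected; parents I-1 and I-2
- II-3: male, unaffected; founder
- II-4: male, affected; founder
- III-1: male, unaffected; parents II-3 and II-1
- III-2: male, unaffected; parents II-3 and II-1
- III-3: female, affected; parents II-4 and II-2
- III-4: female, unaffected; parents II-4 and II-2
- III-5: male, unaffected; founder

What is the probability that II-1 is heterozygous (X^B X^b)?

I-1 is unaffected, so I-1 is X^B Y.
I-2 is unaffected so carries B and passed b to II-2 (X^B X^b, whose B came from I-1), so I-2 is X^B X^b.
Their cross gives offspring ratios 1/2 X^B X^B : 1/2 X^B X^b. Conditioning on II-1 being unaffected, P(X^B X^b) = 1/2 / 1 = 1/2 before taking II-1's own offspring into account.
II-3 is unaffected, so II-3 is X^B Y.
Now use II-1's offspring. Probability of each recorded status — unaffected son III-1: 1/2 if II-1 is X^B X^b, 1 if X^B X^B; unaffected son III-2: 1/2 if II-1 is X^B X^b, 1 if X^B X^B.
Bayes: P(X^B X^b) = 1/2·1/4 / (1/2·1/4 + 1/2·1) = 1/5.

1/5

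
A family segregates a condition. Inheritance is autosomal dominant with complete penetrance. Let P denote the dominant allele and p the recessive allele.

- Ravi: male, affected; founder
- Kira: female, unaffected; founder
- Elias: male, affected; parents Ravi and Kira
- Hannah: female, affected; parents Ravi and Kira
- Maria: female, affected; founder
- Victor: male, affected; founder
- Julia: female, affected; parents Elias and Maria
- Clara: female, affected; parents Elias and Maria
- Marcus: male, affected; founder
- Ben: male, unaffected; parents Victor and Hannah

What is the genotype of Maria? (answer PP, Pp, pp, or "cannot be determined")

Maria's phenotype allows PP or Pp, and no parent or child forces a single allele at both positions; consistent genotype assignments exist with Maria as PP or Pp.

cannot be determined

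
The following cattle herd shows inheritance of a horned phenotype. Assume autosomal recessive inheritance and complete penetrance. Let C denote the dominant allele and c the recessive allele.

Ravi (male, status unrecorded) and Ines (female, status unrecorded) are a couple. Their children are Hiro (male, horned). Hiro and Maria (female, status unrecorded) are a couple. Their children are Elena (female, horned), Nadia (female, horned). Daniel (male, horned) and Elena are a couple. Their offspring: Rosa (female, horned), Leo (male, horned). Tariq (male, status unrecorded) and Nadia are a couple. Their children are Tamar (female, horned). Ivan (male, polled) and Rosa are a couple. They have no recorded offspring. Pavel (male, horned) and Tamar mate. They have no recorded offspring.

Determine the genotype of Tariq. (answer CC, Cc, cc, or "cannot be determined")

cannot be determined

Tariq's phenotype is unrecorded, and no parent or child forces a single allele at both positions; consistent genotype assignments exist with Tariq as Cc or cc.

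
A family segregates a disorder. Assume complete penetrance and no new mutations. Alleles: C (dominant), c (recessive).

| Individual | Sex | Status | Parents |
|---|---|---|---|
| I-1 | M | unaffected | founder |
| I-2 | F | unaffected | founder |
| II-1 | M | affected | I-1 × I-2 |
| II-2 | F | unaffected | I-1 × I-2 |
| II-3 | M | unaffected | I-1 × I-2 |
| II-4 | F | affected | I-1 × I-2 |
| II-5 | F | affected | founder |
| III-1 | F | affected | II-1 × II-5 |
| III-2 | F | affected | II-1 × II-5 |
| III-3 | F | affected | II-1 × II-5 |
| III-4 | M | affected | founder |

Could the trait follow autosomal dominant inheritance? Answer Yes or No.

Under autosomal dominant, II-1 (affected, male) cannot arise from I-1 (unaffected) × I-2 (unaffected).

No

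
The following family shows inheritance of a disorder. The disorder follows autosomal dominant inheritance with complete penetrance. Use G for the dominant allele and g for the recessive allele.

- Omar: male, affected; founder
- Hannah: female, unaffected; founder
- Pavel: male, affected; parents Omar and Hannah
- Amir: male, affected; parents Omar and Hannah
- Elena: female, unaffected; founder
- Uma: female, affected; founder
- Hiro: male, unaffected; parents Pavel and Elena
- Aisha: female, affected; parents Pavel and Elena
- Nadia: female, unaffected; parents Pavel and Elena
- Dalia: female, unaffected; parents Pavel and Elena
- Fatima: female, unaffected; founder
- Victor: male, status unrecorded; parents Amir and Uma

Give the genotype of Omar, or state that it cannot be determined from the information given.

Omar's phenotype allows GG or Gg, and no parent or child forces a single allele at both positions; consistent genotype assignments exist with Omar as GG or Gg.

cannot be determined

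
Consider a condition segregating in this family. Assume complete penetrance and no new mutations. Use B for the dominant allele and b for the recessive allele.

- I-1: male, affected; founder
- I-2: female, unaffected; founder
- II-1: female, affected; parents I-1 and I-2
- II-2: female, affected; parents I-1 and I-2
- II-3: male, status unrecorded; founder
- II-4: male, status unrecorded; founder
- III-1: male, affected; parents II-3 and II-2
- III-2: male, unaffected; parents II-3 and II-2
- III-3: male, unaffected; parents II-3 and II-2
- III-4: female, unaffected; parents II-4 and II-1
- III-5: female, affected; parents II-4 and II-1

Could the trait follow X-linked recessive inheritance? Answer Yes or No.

Under X-linked recessive, III-2 (unaffected, male) cannot arise from II-3 (unrecorded) × II-2 (affected).

No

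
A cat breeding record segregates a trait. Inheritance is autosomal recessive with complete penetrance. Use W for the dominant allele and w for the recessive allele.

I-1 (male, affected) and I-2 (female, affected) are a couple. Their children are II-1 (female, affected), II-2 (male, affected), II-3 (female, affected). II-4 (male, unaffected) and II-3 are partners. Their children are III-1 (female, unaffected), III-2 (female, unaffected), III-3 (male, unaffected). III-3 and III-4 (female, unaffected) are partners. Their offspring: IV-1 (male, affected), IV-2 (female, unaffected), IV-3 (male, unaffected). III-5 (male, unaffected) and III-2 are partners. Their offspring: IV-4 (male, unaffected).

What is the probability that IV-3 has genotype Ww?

2/3

III-3 is unaffected so carries W and received w from II-3 (ww), so III-3 is Ww.
III-4 is unaffected so carries W and passed w to IV-1 (ww), so III-4 is Ww.
Their cross gives offspring ratios 1/4 WW : 1/2 Ww : 1/4 ww. Conditioning on IV-3 being unaffected, P(Ww) = 1/2 / 3/4 = 2/3.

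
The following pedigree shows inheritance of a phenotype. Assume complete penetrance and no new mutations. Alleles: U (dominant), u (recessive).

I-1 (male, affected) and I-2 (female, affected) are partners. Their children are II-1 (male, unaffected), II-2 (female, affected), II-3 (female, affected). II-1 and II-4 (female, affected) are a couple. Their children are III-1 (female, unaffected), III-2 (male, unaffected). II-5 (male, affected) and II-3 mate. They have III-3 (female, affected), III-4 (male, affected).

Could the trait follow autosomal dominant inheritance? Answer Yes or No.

Yes

A consistent assignment under autosomal dominant exists: I-1 Uu, I-2 Uu, II-1 uu, II-2 UU, II-3 UU, II-4 Uu, II-5 UU, III-1 uu, III-2 uu, III-3 UU, III-4 UU.
In this assignment every recorded phenotype matches its genotype and every non-founder's genotype is obtainable from its parents' genotypes, so the pedigree is consistent.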